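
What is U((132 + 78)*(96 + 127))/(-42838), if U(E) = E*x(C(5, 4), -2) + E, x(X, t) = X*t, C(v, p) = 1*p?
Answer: 163905/21419 ≈ 7.6523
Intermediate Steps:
C(v, p) = p
U(E) = -7*E (U(E) = E*(4*(-2)) + E = E*(-8) + E = -8*E + E = -7*E)
U((132 + 78)*(96 + 127))/(-42838) = -7*(132 + 78)*(96 + 127)/(-42838) = -1470*223*(-1/42838) = -7*46830*(-1/42838) = -327810*(-1/42838) = 163905/21419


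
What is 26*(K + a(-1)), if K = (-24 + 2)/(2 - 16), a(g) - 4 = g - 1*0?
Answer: 832/7 ≈ 118.86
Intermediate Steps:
a(g) = 4 + g (a(g) = 4 + (g - 1*0) = 4 + (g + 0) = 4 + g)
K = 11/7 (K = -22/(-14) = -22*(-1/14) = 11/7 ≈ 1.5714)
26*(K + a(-1)) = 26*(11/7 + (4 - 1)) = 26*(11/7 + 3) = 26*(32/7) = 832/7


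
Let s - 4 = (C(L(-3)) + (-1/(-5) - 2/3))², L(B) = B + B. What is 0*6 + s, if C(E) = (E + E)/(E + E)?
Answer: 964/225 ≈ 4.2844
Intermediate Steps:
L(B) = 2*B
C(E) = 1 (C(E) = (2*E)/((2*E)) = (2*E)*(1/(2*E)) = 1)
s = 964/225 (s = 4 + (1 + (-1/(-5) - 2/3))² = 4 + (1 + (-1*(-⅕) - 2*⅓))² = 4 + (1 + (⅕ - ⅔))² = 4 + (1 - 7/15)² = 4 + (8/15)² = 4 + 64/225 = 964/225 ≈ 4.2844)
0*6 + s = 0*6 + 964/225 = 0 + 964/225 = 964/225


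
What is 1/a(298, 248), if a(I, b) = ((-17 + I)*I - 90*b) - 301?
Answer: 1/61117 ≈ 1.6362e-5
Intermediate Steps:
a(I, b) = -301 - 90*b + I*(-17 + I) (a(I, b) = (I*(-17 + I) - 90*b) - 301 = (-90*b + I*(-17 + I)) - 301 = -301 - 90*b + I*(-17 + I))
1/a(298, 248) = 1/(-301 + 298**2 - 90*248 - 17*298) = 1/(-301 + 88804 - 22320 - 5066) = 1/61117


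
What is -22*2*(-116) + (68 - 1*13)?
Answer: 5159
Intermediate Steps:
-22*2*(-116) + (68 - 1*13) = -44*(-116) + (68 - 13) = 5104 + 55 = 5159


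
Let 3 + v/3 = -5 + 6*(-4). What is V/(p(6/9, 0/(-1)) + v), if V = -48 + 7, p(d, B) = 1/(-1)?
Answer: 41/97 ≈ 0.42268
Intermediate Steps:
p(d, B) = -1
V = -41
v = -96 (v = -9 + 3*(-5 + 6*(-4)) = -9 + 3*(-5 - 24) = -9 + 3*(-29) = -9 - 87 = -96)
V/(p(6/9, 0/(-1)) + v) = -41/(-1 - 96) = -41/(-97) = -41*(-1/97) = 41/97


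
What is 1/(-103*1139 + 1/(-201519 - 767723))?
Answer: -969242/113708563715 ≈ -8.5239e-6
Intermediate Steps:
1/(-103*1139 + 1/(-201519 - 767723)) = 1/(-117317 + 1/(-969242)) = 1/(-117317 - 1/969242) = 1/(-113708563715/969242) = -969242/113708563715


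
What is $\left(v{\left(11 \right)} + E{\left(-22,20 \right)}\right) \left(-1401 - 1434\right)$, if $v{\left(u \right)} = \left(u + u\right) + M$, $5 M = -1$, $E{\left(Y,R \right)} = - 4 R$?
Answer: $164997$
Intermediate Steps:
$M = - \frac{1}{5}$ ($M = \frac{1}{5} \left(-1\right) = - \frac{1}{5} \approx -0.2$)
$v{\left(u \right)} = - \frac{1}{5} + 2 u$ ($v{\left(u \right)} = \left(u + u\right) - \frac{1}{5} = 2 u - \frac{1}{5} = - \frac{1}{5} + 2 u$)
$\left(v{\left(11 \right)} + E{\left(-22,20 \right)}\right) \left(-1401 - 1434\right) = \left(\left(- \frac{1}{5} + 2 \cdot 11\right) - 80\right) \left(-1401 - 1434\right) = \left(\left(- \frac{1}{5} + 22\right) - 80\right) \left(-2835\right) = \left(\frac{109}{5} - 80\right) \left(-2835\right) = \left(- \frac{291}{5}\right) \left(-2835\right) = 164997$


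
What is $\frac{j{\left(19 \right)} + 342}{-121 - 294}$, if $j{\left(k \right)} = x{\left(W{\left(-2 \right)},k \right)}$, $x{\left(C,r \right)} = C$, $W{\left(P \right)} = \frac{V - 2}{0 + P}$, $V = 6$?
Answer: $- \frac{68}{83} \approx -0.81928$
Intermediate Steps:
$W{\left(P \right)} = \frac{4}{P}$ ($W{\left(P \right)} = \frac{6 - 2}{0 + P} = \frac{4}{P}$)
$j{\left(k \right)} = -2$ ($j{\left(k \right)} = \frac{4}{-2} = 4 \left(- \frac{1}{2}\right) = -2$)
$\frac{j{\left(19 \right)} + 342}{-121 - 294} = \frac{-2 + 342}{-121 - 294} = \frac{340}{-415} = 340 \left(- \frac{1}{415}\right) = - \frac{68}{83}$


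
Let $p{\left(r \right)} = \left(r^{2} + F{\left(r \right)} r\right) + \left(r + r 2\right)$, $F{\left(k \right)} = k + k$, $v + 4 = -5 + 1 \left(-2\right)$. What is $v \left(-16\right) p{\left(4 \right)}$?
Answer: $10560$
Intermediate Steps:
$v = -11$ ($v = -4 + \left(-5 + 1 \left(-2\right)\right) = -4 - 7 = -11$)
$F{\left(k \right)} = 2 k$
$p{\left(r \right)} = 3 r + 3 r^{2}$ ($p{\left(r \right)} = \left(r^{2} + 2 r r\right) + \left(r + r 2\right) = \left(r^{2} + 2 r^{2}\right) + \left(r + 2 r\right) = 3 r^{2} + 3 r = 3 r + 3 r^{2}$)
$v \left(-16\right) p{\left(4 \right)} = \left(-11\right) \left(-16\right) 3 \cdot 4 \left(1 + 4\right) = 176 \cdot 3 \cdot 4 \cdot 5 = 176 \cdot 60 = 10560$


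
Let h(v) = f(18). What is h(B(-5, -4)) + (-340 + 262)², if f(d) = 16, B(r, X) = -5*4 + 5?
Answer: 6100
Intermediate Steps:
B(r, X) = -15 (B(r, X) = -20 + 5 = -15)
h(v) = 16
h(B(-5, -4)) + (-340 + 262)² = 16 + (-340 + 262)² = 16 + (-78)² = 16 + 6084 = 6100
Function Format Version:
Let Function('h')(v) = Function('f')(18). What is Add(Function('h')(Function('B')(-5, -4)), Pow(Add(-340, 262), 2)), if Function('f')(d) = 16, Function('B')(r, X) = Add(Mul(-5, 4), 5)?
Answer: 6100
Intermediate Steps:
Function('B')(r, X) = -15 (Function('B')(r, X) = Add(-20, 5) = -15)
Function('h')(v) = 16
Add(Function('h')(Function('B')(-5, -4)), Pow(Add(-340, 262), 2)) = Add(16, Pow(Add(-340, 262), 2)) = Add(16, Pow(-78, 2)) = Add(16, 6084) = 6100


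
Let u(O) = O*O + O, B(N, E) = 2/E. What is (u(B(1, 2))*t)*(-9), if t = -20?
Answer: 360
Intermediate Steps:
u(O) = O + O² (u(O) = O² + O = O + O²)
(u(B(1, 2))*t)*(-9) = (((2/2)*(1 + 2/2))*(-20))*(-9) = (((2*(½))*(1 + 2*(½)))*(-20))*(-9) = ((1*(1 + 1))*(-20))*(-9) = ((1*2)*(-20))*(-9) = (2*(-20))*(-9) = -40*(-9) = 360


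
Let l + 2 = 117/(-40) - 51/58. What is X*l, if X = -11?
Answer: 74063/1160 ≈ 63.847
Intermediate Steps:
l = -6733/1160 (l = -2 + (117/(-40) - 51/58) = -2 + (117*(-1/40) - 51*1/58) = -2 + (-117/40 - 51/58) = -2 - 4413/1160 = -6733/1160 ≈ -5.8043)
X*l = -11*(-6733/1160) = 74063/1160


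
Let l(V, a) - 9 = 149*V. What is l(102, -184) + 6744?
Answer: 21951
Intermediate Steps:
l(V, a) = 9 + 149*V
l(102, -184) + 6744 = (9 + 149*102) + 6744 = (9 + 15198) + 6744 = 15207 + 6744 = 21951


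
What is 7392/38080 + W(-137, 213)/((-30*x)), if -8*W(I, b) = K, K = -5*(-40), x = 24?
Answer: 2801/12240 ≈ 0.22884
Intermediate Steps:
K = 200
W(I, b) = -25 (W(I, b) = -1/8*200 = -25)
7392/38080 + W(-137, 213)/((-30*x)) = 7392/38080 - 25/((-30*24)) = 7392*(1/38080) - 25/(-720) = 33/170 - 25*(-1/720) = 33/170 + 5/144 = 2801/12240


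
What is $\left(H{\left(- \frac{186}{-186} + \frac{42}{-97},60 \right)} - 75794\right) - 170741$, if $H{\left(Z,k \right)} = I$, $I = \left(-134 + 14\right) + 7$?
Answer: $-246648$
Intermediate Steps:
$I = -113$ ($I = -120 + 7 = -113$)
$H{\left(Z,k \right)} = -113$
$\left(H{\left(- \frac{186}{-186} + \frac{42}{-97},60 \right)} - 75794\right) - 170741 = \left(-113 - 75794\right) - 170741 = -75907 - 170741 = -246648$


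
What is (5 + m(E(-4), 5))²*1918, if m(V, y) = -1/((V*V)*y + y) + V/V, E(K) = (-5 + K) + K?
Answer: 24933809159/361250 ≈ 69021.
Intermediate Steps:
E(K) = -5 + 2*K
m(V, y) = 1 - 1/(y + y*V²) (m(V, y) = -1/(V²*y + y) + 1 = -1/(y*V² + y) + 1 = -1/(y + y*V²) + 1 = 1 - 1/(y + y*V²))
(5 + m(E(-4), 5))²*1918 = (5 + (-1 + 5 + 5*(-5 + 2*(-4))²)/(5*(1 + (-5 + 2*(-4))²)))²*1918 = (5 + (-1 + 5 + 5*(-5 - 8)²)/(5*(1 + (-5 - 8)²)))²*1918 = (5 + (-1 + 5 + 5*(-13)²)/(5*(1 + (-13)²)))²*1918 = (5 + (-1 + 5 + 5*169)/(5*(1 + 169)))²*1918 = (5 + (⅕)*(-1 + 5 + 845)/170)²*1918 = (5 + (⅕)*(1/170)*849)²*1918 = (5 + 849/850)²*1918 = (5099/850)²*1918 = (25999801/722500)*1918 = 24933809159/361250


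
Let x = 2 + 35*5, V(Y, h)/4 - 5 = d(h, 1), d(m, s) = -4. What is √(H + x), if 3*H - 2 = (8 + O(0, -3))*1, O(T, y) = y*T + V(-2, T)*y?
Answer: 23*√3/3 ≈ 13.279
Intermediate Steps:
V(Y, h) = 4 (V(Y, h) = 20 + 4*(-4) = 20 - 16 = 4)
x = 177 (x = 2 + 175 = 177)
O(T, y) = 4*y + T*y (O(T, y) = y*T + 4*y = T*y + 4*y = 4*y + T*y)
H = -⅔ (H = ⅔ + ((8 - 3*(4 + 0))*1)/3 = ⅔ + ((8 - 3*4)*1)/3 = ⅔ + ((8 - 12)*1)/3 = ⅔ + (-4*1)/3 = ⅔ + (⅓)*(-4) = ⅔ - 4/3 = -⅔ ≈ -0.66667)
√(H + x) = √(-⅔ + 177) = √(529/3) = 23*√3/3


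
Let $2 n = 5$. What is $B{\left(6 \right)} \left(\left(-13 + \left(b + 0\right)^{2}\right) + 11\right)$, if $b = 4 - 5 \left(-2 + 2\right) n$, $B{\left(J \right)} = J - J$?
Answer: $0$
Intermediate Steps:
$n = \frac{5}{2}$ ($n = \frac{1}{2} \cdot 5 = \frac{5}{2} \approx 2.5$)
$B{\left(J \right)} = 0$
$b = 4$ ($b = 4 - 5 \left(-2 + 2\right) \frac{5}{2} = 4 - 5 \cdot 0 \cdot \frac{5}{2} = 4 - 0 = 4 + 0 = 4$)
$B{\left(6 \right)} \left(\left(-13 + \left(b + 0\right)^{2}\right) + 11\right) = 0 \left(\left(-13 + \left(4 + 0\right)^{2}\right) + 11\right) = 0 \left(\left(-13 + 4^{2}\right) + 11\right) = 0 \left(\left(-13 + 16\right) + 11\right) = 0 \left(3 + 11\right) = 0 \cdot 14 = 0$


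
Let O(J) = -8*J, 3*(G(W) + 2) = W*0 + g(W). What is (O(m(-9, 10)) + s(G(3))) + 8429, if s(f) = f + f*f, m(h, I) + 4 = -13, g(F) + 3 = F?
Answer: 8567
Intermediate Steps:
g(F) = -3 + F
m(h, I) = -17 (m(h, I) = -4 - 13 = -17)
G(W) = -3 + W/3 (G(W) = -2 + (W*0 + (-3 + W))/3 = -2 + (0 + (-3 + W))/3 = -2 + (-3 + W)/3 = -2 + (-1 + W/3) = -3 + W/3)
s(f) = f + f²
(O(m(-9, 10)) + s(G(3))) + 8429 = (-8*(-17) + (-3 + (⅓)*3)*(1 + (-3 + (⅓)*3))) + 8429 = (136 + (-3 + 1)*(1 + (-3 + 1))) + 8429 = (136 - 2*(1 - 2)) + 8429 = (136 - 2*(-1)) + 8429 = (136 + 2) + 8429 = 138 + 8429 = 8567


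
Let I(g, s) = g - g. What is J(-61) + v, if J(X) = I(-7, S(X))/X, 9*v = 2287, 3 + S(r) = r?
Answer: 2287/9 ≈ 254.11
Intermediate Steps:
S(r) = -3 + r
I(g, s) = 0
v = 2287/9 (v = (1/9)*2287 = 2287/9 ≈ 254.11)
J(X) = 0 (J(X) = 0/X = 0)
J(-61) + v = 0 + 2287/9 = 2287/9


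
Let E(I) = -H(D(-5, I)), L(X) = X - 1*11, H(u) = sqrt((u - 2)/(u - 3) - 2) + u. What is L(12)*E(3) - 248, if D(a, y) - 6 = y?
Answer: -257 - I*sqrt(30)/6 ≈ -257.0 - 0.91287*I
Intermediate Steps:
D(a, y) = 6 + y
H(u) = u + sqrt(-2 + (-2 + u)/(-3 + u)) (H(u) = sqrt((-2 + u)/(-3 + u) - 2) + u = sqrt(-2 + (-2 + u)/(-3 + u)) + u = u + sqrt(-2 + (-2 + u)/(-3 + u)))
L(X) = -11 + X (L(X) = X - 11 = -11 + X)
E(I) = -6 - I - sqrt((-2 - I)/(3 + I)) (E(I) = -((6 + I) + sqrt((4 - (6 + I))/(-3 + (6 + I)))) = -((6 + I) + sqrt((4 + (-6 - I))/(3 + I))) = -((6 + I) + sqrt((-2 - I)/(3 + I))) = -(6 + I + sqrt((-2 - I)/(3 + I))) = -6 - I - sqrt((-2 - I)/(3 + I)))
L(12)*E(3) - 248 = (-11 + 12)*(-6 - 1*3 - sqrt(-(2 + 3)/(3 + 3))) - 248 = 1*(-6 - 3 - sqrt(-1*5/6)) - 248 = 1*(-6 - 3 - sqrt(-1*1/6*5)) - 248 = 1*(-6 - 3 - sqrt(-5/6)) - 248 = 1*(-6 - 3 - I*sqrt(30)/6) - 248 = 1*(-9 - I*sqrt(30)/6) - 248 = (-9 - I*sqrt(30)/6) - 248 = -257 - I*sqrt(30)/6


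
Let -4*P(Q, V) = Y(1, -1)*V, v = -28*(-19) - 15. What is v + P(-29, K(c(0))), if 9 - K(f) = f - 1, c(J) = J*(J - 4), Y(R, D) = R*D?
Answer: 1039/2 ≈ 519.50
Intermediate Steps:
Y(R, D) = D*R
c(J) = J*(-4 + J)
K(f) = 10 - f (K(f) = 9 - (f - 1) = 9 - (-1 + f) = 9 + (1 - f) = 10 - f)
v = 517 (v = 532 - 15 = 517)
P(Q, V) = V/4 (P(Q, V) = -(-1*1)*V/4 = -(-1)*V/4 = V/4)
v + P(-29, K(c(0))) = 517 + (10 - 0*(-4 + 0))/4 = 517 + (10 - 0*(-4))/4 = 517 + (10 - 1*0)/4 = 517 + (10 + 0)/4 = 517 + (1/4)*10 = 517 + 5/2 = 1039/2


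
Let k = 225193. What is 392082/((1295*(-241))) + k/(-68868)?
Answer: -97283512511/21493358460 ≈ -4.5262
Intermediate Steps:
392082/((1295*(-241))) + k/(-68868) = 392082/((1295*(-241))) + 225193/(-68868) = 392082/(-312095) + 225193*(-1/68868) = 392082*(-1/312095) - 225193/68868 = -392082/312095 - 225193/68868 = -97283512511/21493358460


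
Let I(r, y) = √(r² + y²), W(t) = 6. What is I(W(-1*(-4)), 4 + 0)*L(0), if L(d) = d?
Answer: 0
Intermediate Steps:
I(W(-1*(-4)), 4 + 0)*L(0) = √(6² + (4 + 0)²)*0 = √(36 + 4²)*0 = √(36 + 16)*0 = √52*0 = (2*√13)*0 = 0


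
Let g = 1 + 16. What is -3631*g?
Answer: -61727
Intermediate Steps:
g = 17
-3631*g = -3631*17 = -61727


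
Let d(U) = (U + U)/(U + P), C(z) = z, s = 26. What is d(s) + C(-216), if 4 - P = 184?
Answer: -16658/77 ≈ -216.34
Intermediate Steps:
P = -180 (P = 4 - 1*184 = 4 - 184 = -180)
d(U) = 2*U/(-180 + U) (d(U) = (U + U)/(U - 180) = (2*U)/(-180 + U) = 2*U/(-180 + U))
d(s) + C(-216) = 2*26/(-180 + 26) - 216 = 2*26/(-154) - 216 = 2*26*(-1/154) - 216 = -26/77 - 216 = -16658/77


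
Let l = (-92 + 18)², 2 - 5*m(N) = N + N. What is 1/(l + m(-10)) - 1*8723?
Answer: -239027641/27402 ≈ -8723.0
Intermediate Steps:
m(N) = ⅖ - 2*N/5 (m(N) = ⅖ - (N + N)/5 = ⅖ - 2*N/5)
l = 5476 (l = (-74)² = 5476)
1/(l + m(-10)) - 1*8723 = 1/(5476 + (⅖ - ⅖*(-10))) - 1*8723 = 1/(5476 + (⅖ + 4)) - 8723 = 1/(5476 + 22/5) - 8723 = 1/(27402/5) - 8723 = 5/27402 - 8723 = -239027641/27402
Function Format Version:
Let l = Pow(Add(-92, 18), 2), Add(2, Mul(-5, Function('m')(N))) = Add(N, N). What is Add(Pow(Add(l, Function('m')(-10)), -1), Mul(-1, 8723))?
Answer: Rational(-239027641, 27402) ≈ -8723.0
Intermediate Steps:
Function('m')(N) = Add(Rational(2, 5), Mul(Rational(-2, 5), N)) (Function('m')(N) = Add(Rational(2, 5), Mul(Rational(-1, 5), Add(N, N))) = Add(Rational(2, 5), Mul(Rational(-1, 5), Mul(2, N))) = Add(Rational(2, 5), Mul(Rational(-2, 5), N)))
l = 5476 (l = Pow(-74, 2) = 5476)
Add(Pow(Add(l, Function('m')(-10)), -1), Mul(-1, 8723)) = Add(Pow(Add(5476, Add(Rational(2, 5), Mul(Rational(-2, 5), -10))), -1), Mul(-1, 8723)) = Add(Pow(Add(5476, Add(Rational(2, 5), 4)), -1), -8723) = Add(Pow(Add(5476, Rational(22, 5)), -1), -8723) = Add(Pow(Rational(27402, 5), -1), -8723) = Add(Rational(5, 27402), -8723) = Rational(-239027641, 27402)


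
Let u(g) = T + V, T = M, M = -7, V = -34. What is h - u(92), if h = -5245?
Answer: -5204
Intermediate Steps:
T = -7
u(g) = -41 (u(g) = -7 - 34 = -41)
h - u(92) = -5245 - 1*(-41) = -5245 + 41 = -5204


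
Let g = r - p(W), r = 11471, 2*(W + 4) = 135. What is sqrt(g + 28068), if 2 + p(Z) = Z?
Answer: sqrt(157910)/2 ≈ 198.69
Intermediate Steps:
W = 127/2 (W = -4 + (1/2)*135 = -4 + 135/2 = 127/2 ≈ 63.500)
p(Z) = -2 + Z
g = 22819/2 (g = 11471 - (-2 + 127/2) = 11471 - 1*123/2 = 11471 - 123/2 = 22819/2 ≈ 11410.)
sqrt(g + 28068) = sqrt(22819/2 + 28068) = sqrt(78955/2) = sqrt(157910)/2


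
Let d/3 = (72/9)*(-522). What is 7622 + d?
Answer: -4906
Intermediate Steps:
d = -12528 (d = 3*((72/9)*(-522)) = 3*((72*(⅑))*(-522)) = 3*(8*(-522)) = 3*(-4176) = -12528)
7622 + d = 7622 - 12528 = -4906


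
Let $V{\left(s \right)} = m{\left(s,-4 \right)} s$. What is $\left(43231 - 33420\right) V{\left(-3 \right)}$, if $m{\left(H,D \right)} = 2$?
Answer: $-58866$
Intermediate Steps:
$V{\left(s \right)} = 2 s$
$\left(43231 - 33420\right) V{\left(-3 \right)} = \left(43231 - 33420\right) 2 \left(-3\right) = \left(43231 - 33420\right) \left(-6\right) = 9811 \left(-6\right) = -58866$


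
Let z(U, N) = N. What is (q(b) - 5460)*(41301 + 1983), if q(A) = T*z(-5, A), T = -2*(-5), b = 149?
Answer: -171837480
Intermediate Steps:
T = 10
q(A) = 10*A
(q(b) - 5460)*(41301 + 1983) = (10*149 - 5460)*(41301 + 1983) = (1490 - 5460)*43284 = -3970*43284 = -171837480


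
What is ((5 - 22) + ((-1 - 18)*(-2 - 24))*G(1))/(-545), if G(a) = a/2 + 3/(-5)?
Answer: 332/2725 ≈ 0.12183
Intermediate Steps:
G(a) = -3/5 + a/2 (G(a) = a*(1/2) + 3*(-1/5) = a/2 - 3/5 = -3/5 + a/2)
((5 - 22) + ((-1 - 18)*(-2 - 24))*G(1))/(-545) = ((5 - 22) + ((-1 - 18)*(-2 - 24))*(-3/5 + (1/2)*1))/(-545) = (-17 + (-19*(-26))*(-3/5 + 1/2))*(-1/545) = (-17 + 494*(-1/10))*(-1/545) = (-17 - 247/5)*(-1/545) = -332/5*(-1/545) = 332/2725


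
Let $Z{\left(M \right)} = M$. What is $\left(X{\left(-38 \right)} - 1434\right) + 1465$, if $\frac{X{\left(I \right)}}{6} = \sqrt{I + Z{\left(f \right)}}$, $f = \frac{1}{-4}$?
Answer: $31 + 9 i \sqrt{17} \approx 31.0 + 37.108 i$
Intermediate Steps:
$f = - \frac{1}{4} \approx -0.25$
$X{\left(I \right)} = 6 \sqrt{- \frac{1}{4} + I}$ ($X{\left(I \right)} = 6 \sqrt{I - \frac{1}{4}} = 6 \sqrt{- \frac{1}{4} + I}$)
$\left(X{\left(-38 \right)} - 1434\right) + 1465 = \left(3 \sqrt{-1 + 4 \left(-38\right)} - 1434\right) + 1465 = \left(3 \sqrt{-1 - 152} - 1434\right) + 1465 = \left(3 \sqrt{-153} - 1434\right) + 1465 = \left(3 \cdot 3 i \sqrt{17} - 1434\right) + 1465 = \left(9 i \sqrt{17} - 1434\right) + 1465 = \left(-1434 + 9 i \sqrt{17}\right) + 1465 = 31 + 9 i \sqrt{17}$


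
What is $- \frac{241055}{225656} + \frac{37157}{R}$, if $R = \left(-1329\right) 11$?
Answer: $- \frac{11908683037}{3298865064} \approx -3.6099$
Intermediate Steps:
$R = -14619$
$- \frac{241055}{225656} + \frac{37157}{R} = - \frac{241055}{225656} + \frac{37157}{-14619} = \left(-241055\right) \frac{1}{225656} + 37157 \left(- \frac{1}{14619}\right) = - \frac{241055}{225656} - \frac{37157}{14619} = - \frac{11908683037}{3298865064}$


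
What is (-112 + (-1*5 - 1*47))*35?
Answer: -5740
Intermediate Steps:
(-112 + (-1*5 - 1*47))*35 = (-112 + (-5 - 47))*35 = (-112 - 52)*35 = -164*35 = -5740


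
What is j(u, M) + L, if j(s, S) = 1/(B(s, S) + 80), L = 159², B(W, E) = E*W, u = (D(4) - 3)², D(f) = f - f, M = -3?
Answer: 1339894/53 ≈ 25281.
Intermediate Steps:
D(f) = 0
u = 9 (u = (0 - 3)² = (-3)² = 9)
L = 25281
j(s, S) = 1/(80 + S*s) (j(s, S) = 1/(S*s + 80) = 1/(80 + S*s))
j(u, M) + L = 1/(80 - 3*9) + 25281 = 1/(80 - 27) + 25281 = 1/53 + 25281 = 1339894/53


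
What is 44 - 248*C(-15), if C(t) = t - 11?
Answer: 6492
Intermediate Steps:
C(t) = -11 + t
44 - 248*C(-15) = 44 - 248*(-11 - 15) = 44 - 248*(-26) = 44 + 6448 = 6492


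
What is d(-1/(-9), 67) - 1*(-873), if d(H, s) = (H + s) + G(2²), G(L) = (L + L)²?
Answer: 9037/9 ≈ 1004.1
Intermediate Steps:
G(L) = 4*L² (G(L) = (2*L)² = 4*L²)
d(H, s) = 64 + H + s (d(H, s) = (H + s) + 4*(2²)² = (H + s) + 4*4² = (H + s) + 4*16 = (H + s) + 64 = 64 + H + s)
d(-1/(-9), 67) - 1*(-873) = (64 - 1/(-9) + 67) - 1*(-873) = (64 - 1*(-⅑) + 67) + 873 = (64 + ⅑ + 67) + 873 = 1180/9 + 873 = 9037/9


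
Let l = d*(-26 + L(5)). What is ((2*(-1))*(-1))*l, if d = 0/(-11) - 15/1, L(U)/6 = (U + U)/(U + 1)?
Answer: 480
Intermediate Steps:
L(U) = 12*U/(1 + U) (L(U) = 6*((U + U)/(U + 1)) = 6*((2*U)/(1 + U)) = 6*(2*U/(1 + U)) = 12*U/(1 + U))
d = -15 (d = 0*(-1/11) - 15*1 = 0 - 15 = -15)
l = 240 (l = -15*(-26 + 12*5/(1 + 5)) = -15*(-26 + 12*5/6) = -15*(-26 + 12*5*(1/6)) = -15*(-26 + 10) = -15*(-16) = 240)
((2*(-1))*(-1))*l = ((2*(-1))*(-1))*240 = -2*(-1)*240 = 2*240 = 480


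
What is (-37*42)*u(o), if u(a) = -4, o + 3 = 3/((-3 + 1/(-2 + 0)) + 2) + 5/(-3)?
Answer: 6216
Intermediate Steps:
o = -20/3 (o = -3 + (3/((-3 + 1/(-2 + 0)) + 2) + 5/(-3)) = -3 + (3/((-3 + 1/(-2)) + 2) + 5*(-⅓)) = -3 + (3/((-3 - ½) + 2) - 5/3) = -3 + (3/(-7/2 + 2) - 5/3) = -3 + (3/(-3/2) - 5/3) = -3 + (3*(-⅔) - 5/3) = -3 + (-2 - 5/3) = -3 - 11/3 = -20/3 ≈ -6.6667)
(-37*42)*u(o) = -37*42*(-4) = -1554*(-4) = 6216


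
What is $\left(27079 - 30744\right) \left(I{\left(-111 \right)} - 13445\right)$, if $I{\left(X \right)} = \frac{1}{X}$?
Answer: $\frac{5469631340}{111} \approx 4.9276 \cdot 10^{7}$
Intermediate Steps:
$\left(27079 - 30744\right) \left(I{\left(-111 \right)} - 13445\right) = \left(27079 - 30744\right) \left(\frac{1}{-111} - 13445\right) = - 3665 \left(- \frac{1}{111} - 13445\right) = \left(-3665\right) \left(- \frac{1492396}{111}\right) = \frac{5469631340}{111}$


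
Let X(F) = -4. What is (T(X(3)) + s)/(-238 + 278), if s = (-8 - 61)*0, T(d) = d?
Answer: -1/10 ≈ -0.10000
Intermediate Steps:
s = 0 (s = -69*0 = 0)
(T(X(3)) + s)/(-238 + 278) = (-4 + 0)/(-238 + 278) = -4/40 = -4*1/40 = -1/10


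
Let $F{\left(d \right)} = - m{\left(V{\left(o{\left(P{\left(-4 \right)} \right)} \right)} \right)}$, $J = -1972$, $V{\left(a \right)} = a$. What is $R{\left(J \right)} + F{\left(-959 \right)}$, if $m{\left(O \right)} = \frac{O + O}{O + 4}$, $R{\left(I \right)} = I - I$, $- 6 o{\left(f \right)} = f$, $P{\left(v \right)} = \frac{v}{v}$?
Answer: $\frac{2}{23} \approx 0.086957$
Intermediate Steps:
$P{\left(v \right)} = 1$
$o{\left(f \right)} = - \frac{f}{6}$
$R{\left(I \right)} = 0$
$m{\left(O \right)} = \frac{2 O}{4 + O}$
$F{\left(d \right)} = \frac{2}{23}$ ($F{\left(d \right)} = - \frac{2 \left(\left(- \frac{1}{6}\right) 1\right)}{4 - \frac{1}{6}} = - \frac{2 \left(-1\right)}{6 \left(4 - \frac{1}{6}\right)} = - \frac{2 \left(-1\right)}{6 \cdot \frac{23}{6}} = - \frac{2 \left(-1\right) 6}{6 \cdot 23} = \left(-1\right) \left(- \frac{2}{23}\right) = \frac{2}{23}$)
$R{\left(J \right)} + F{\left(-959 \right)} = 0 + \frac{2}{23} = \frac{2}{23}$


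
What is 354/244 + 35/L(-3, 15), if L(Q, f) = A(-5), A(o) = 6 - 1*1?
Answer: 1031/122 ≈ 8.4508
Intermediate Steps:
A(o) = 5 (A(o) = 6 - 1 = 5)
L(Q, f) = 5
354/244 + 35/L(-3, 15) = 354/244 + 35/5 = 354*(1/244) + 35*(1/5) = 177/122 + 7 = 1031/122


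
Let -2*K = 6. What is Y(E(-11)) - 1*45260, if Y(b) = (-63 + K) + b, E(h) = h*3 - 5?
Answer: -45364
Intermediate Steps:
K = -3 (K = -½*6 = -3)
E(h) = -5 + 3*h (E(h) = 3*h - 5 = -5 + 3*h)
Y(b) = -66 + b (Y(b) = (-63 - 3) + b = -66 + b)
Y(E(-11)) - 1*45260 = (-66 + (-5 + 3*(-11))) - 1*45260 = (-66 + (-5 - 33)) - 45260 = (-66 - 38) - 45260 = -104 - 45260 = -45364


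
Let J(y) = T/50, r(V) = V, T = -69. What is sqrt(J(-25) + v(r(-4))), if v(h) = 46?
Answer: sqrt(4462)/10 ≈ 6.6798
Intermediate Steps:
J(y) = -69/50
sqrt(J(-25) + v(r(-4))) = sqrt(-69/50 + 46) = sqrt(2231/50) = sqrt(4462)/10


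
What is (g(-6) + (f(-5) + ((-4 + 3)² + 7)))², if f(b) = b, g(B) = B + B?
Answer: 81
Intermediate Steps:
g(B) = 2*B
(g(-6) + (f(-5) + ((-4 + 3)² + 7)))² = (2*(-6) + (-5 + ((-4 + 3)² + 7)))² = (-12 + (-5 + ((-1)² + 7)))² = (-12 + (-5 + (1 + 7)))² = (-12 + (-5 + 8))² = (-12 + 3)² = (-9)² = 81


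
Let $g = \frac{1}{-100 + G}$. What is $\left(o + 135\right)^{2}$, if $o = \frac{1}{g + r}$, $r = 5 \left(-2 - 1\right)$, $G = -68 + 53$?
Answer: $\frac{54240081025}{2979076} \approx 18207.0$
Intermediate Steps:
$G = -15$
$g = - \frac{1}{115}$ ($g = \frac{1}{-100 - 15} = \frac{1}{-115} = - \frac{1}{115} \approx -0.0086956$)
$r = -15$ ($r = 5 \left(-3\right) = -15$)
$o = - \frac{115}{1726}$ ($o = \frac{1}{- \frac{1}{115} - 15} = \frac{1}{- \frac{1726}{115}} = - \frac{115}{1726} \approx -0.066628$)
$\left(o + 135\right)^{2} = \left(- \frac{115}{1726} + 135\right)^{2} = \left(\frac{232895}{1726}\right)^{2} = \frac{54240081025}{2979076}$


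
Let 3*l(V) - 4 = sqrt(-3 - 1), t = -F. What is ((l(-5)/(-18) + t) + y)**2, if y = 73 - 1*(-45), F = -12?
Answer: (3508 - I)**2/729 ≈ 16881.0 - 9.6241*I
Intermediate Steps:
t = 12 (t = -1*(-12) = 12)
l(V) = 4/3 + 2*I/3 (l(V) = 4/3 + sqrt(-3 - 1)/3 = 4/3 + sqrt(-4)/3 = 4/3 + (2*I)/3 = 4/3 + 2*I/3)
y = 118 (y = 73 + 45 = 118)
((l(-5)/(-18) + t) + y)**2 = (((4/3 + 2*I/3)/(-18) + 12) + 118)**2 = (((4/3 + 2*I/3)*(-1/18) + 12) + 118)**2 = (((-2/27 - I/27) + 12) + 118)**2 = ((322/27 - I/27) + 118)**2 = (3508/27 - I/27)**2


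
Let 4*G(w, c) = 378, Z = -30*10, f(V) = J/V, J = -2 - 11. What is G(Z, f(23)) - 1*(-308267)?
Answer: 616723/2 ≈ 3.0836e+5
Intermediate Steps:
J = -13
f(V) = -13/V
Z = -300
G(w, c) = 189/2 (G(w, c) = (¼)*378 = 189/2)
G(Z, f(23)) - 1*(-308267) = 189/2 - 1*(-308267) = 189/2 + 308267 = 616723/2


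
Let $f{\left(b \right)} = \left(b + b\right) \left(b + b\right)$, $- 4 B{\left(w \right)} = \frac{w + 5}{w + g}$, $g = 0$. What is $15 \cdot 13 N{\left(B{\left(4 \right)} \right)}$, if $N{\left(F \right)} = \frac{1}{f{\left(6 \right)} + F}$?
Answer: $\frac{208}{153} \approx 1.3595$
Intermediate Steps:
$B{\left(w \right)} = - \frac{5 + w}{4 w}$ ($B{\left(w \right)} = - \frac{\left(w + 5\right) \frac{1}{w + 0}}{4} = - \frac{\left(5 + w\right) \frac{1}{w}}{4} = - \frac{\frac{1}{w} \left(5 + w\right)}{4} = - \frac{5 + w}{4 w}$)
$f{\left(b \right)} = 4 b^{2}$ ($f{\left(b \right)} = 2 b 2 b = 4 b^{2}$)
$N{\left(F \right)} = \frac{1}{144 + F}$ ($N{\left(F \right)} = \frac{1}{4 \cdot 6^{2} + F} = \frac{1}{4 \cdot 36 + F} = \frac{1}{144 + F}$)
$15 \cdot 13 N{\left(B{\left(4 \right)} \right)} = \frac{15 \cdot 13}{144 + \frac{-5 - 4}{4 \cdot 4}} = \frac{195}{144 + \frac{1}{4} \cdot \frac{1}{4} \left(-5 - 4\right)} = \frac{195}{144 + \frac{1}{4} \cdot \frac{1}{4} \left(-9\right)} = \frac{195}{144 - \frac{9}{16}} = \frac{195}{\frac{2295}{16}} = 195 \cdot \frac{16}{2295} = \frac{208}{153}$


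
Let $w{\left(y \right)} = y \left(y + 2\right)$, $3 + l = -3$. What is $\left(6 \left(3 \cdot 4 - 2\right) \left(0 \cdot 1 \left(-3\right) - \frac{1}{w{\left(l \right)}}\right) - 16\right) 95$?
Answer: $- \frac{3515}{2} \approx -1757.5$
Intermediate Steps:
$l = -6$ ($l = -3 - 3 = -6$)
$w{\left(y \right)} = y \left(2 + y\right)$
$\left(6 \left(3 \cdot 4 - 2\right) \left(0 \cdot 1 \left(-3\right) - \frac{1}{w{\left(l \right)}}\right) - 16\right) 95 = \left(6 \left(3 \cdot 4 - 2\right) \left(0 \cdot 1 \left(-3\right) - \frac{1}{\left(-6\right) \left(2 - 6\right)}\right) - 16\right) 95 = \left(6 \left(12 - 2\right) \left(0 \left(-3\right) - \frac{1}{\left(-6\right) \left(-4\right)}\right) - 16\right) 95 = \left(6 \cdot 10 \left(0 - \frac{1}{24}\right) - 16\right) 95 = \left(60 \left(0 - \frac{1}{24}\right) - 16\right) 95 = \left(60 \left(- \frac{1}{24}\right) - 16\right) 95 = \left(- \frac{5}{2} - 16\right) 95 = \left(- \frac{37}{2}\right) 95 = - \frac{3515}{2}$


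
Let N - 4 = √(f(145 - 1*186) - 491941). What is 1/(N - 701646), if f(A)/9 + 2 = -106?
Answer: -701642/492301989077 - I*√492913/492301989077 ≈ -1.4252e-6 - 1.4261e-9*I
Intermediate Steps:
f(A) = -972 (f(A) = -18 + 9*(-106) = -18 - 954 = -972)
N = 4 + I*√492913 (N = 4 + √(-972 - 491941) = 4 + √(-492913) = 4 + I*√492913 ≈ 4.0 + 702.08*I)
1/(N - 701646) = 1/((4 + I*√492913) - 701646) = 1/(-701642 + I*√492913)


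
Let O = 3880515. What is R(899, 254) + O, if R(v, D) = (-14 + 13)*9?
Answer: 3880506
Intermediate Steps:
R(v, D) = -9 (R(v, D) = -1*9 = -9)
R(899, 254) + O = -9 + 3880515 = 3880506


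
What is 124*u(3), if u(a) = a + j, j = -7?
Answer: -496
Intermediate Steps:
u(a) = -7 + a (u(a) = a - 7 = -7 + a)
124*u(3) = 124*(-7 + 3) = 124*(-4) = -496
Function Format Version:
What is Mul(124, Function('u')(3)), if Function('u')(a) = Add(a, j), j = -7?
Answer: -496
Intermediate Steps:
Function('u')(a) = Add(-7, a) (Function('u')(a) = Add(a, -7) = Add(-7, a))
Mul(124, Function('u')(3)) = Mul(124, Add(-7, 3)) = Mul(124, -4) = -496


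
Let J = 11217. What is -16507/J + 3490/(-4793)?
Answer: -118265381/53763081 ≈ -2.1997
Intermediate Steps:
-16507/J + 3490/(-4793) = -16507/11217 + 3490/(-4793) = -16507*1/11217 + 3490*(-1/4793) = -16507/11217 - 3490/4793 = -118265381/53763081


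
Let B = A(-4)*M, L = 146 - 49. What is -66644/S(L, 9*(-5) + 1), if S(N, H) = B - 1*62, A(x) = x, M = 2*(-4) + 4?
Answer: 33322/23 ≈ 1448.8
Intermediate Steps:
M = -4 (M = -8 + 4 = -4)
L = 97
B = 16 (B = -4*(-4) = 16)
S(N, H) = -46 (S(N, H) = 16 - 1*62 = 16 - 62 = -46)
-66644/S(L, 9*(-5) + 1) = -66644/(-46) = -66644*(-1/46) = 33322/23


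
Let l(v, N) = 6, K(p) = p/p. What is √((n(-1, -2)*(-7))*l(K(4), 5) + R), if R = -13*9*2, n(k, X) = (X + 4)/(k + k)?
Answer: 8*I*√3 ≈ 13.856*I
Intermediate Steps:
K(p) = 1
n(k, X) = (4 + X)/(2*k) (n(k, X) = (4 + X)/((2*k)) = (4 + X)*(1/(2*k)) = (4 + X)/(2*k))
R = -234 (R = -117*2 = -234)
√((n(-1, -2)*(-7))*l(K(4), 5) + R) = √((((½)*(4 - 2)/(-1))*(-7))*6 - 234) = √((((½)*(-1)*2)*(-7))*6 - 234) = √(-1*(-7)*6 - 234) = √(7*6 - 234) = √(42 - 234) = √(-192) = 8*I*√3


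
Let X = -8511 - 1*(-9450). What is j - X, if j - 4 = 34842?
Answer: 33907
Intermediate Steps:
j = 34846 (j = 4 + 34842 = 34846)
X = 939 (X = -8511 + 9450 = 939)
j - X = 34846 - 1*939 = 34846 - 939 = 33907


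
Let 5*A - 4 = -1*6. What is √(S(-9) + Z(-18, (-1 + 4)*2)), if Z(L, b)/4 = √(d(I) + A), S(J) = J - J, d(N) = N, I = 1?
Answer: 2*3^(¼)*5^(¾)/5 ≈ 1.7602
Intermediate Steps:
S(J) = 0
A = -⅖ (A = ⅘ + (-1*6)/5 = ⅘ + (⅕)*(-6) = ⅘ - 6/5 = -⅖ ≈ -0.40000)
Z(L, b) = 4*√15/5 (Z(L, b) = 4*√(1 - ⅖) = 4*√(⅗) = 4*(√15/5) = 4*√15/5)
√(S(-9) + Z(-18, (-1 + 4)*2)) = √(0 + 4*√15/5) = √(4*√15/5) = 2*3^(¼)*5^(¾)/5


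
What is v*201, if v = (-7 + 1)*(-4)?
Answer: 4824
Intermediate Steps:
v = 24 (v = -6*(-4) = 24)
v*201 = 24*201 = 4824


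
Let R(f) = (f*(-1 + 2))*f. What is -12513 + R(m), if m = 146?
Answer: 8803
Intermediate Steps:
R(f) = f² (R(f) = (f*1)*f = f*f = f²)
-12513 + R(m) = -12513 + 146² = -12513 + 21316 = 8803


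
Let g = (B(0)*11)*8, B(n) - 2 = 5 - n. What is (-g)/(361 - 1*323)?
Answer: -308/19 ≈ -16.211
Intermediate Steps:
B(n) = 7 - n (B(n) = 2 + (5 - n) = 7 - n)
g = 616 (g = ((7 - 1*0)*11)*8 = ((7 + 0)*11)*8 = (7*11)*8 = 77*8 = 616)
(-g)/(361 - 1*323) = (-1*616)/(361 - 1*323) = -616/(361 - 323) = -616/38 = -616*1/38 = -308/19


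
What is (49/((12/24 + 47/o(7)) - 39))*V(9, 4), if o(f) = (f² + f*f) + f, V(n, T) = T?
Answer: -41160/7991 ≈ -5.1508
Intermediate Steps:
o(f) = f + 2*f² (o(f) = (f² + f²) + f = 2*f² + f = f + 2*f²)
(49/((12/24 + 47/o(7)) - 39))*V(9, 4) = (49/((12/24 + 47/((7*(1 + 2*7)))) - 39))*4 = (49/((12*(1/24) + 47/((7*(1 + 14)))) - 39))*4 = (49/((½ + 47/((7*15))) - 39))*4 = (49/((½ + 47/105) - 39))*4 = (49/(199/210 - 39))*4 = (49/(-7991/210))*4 = (49*(-210/7991))*4 = -10290/7991*4 = -41160/7991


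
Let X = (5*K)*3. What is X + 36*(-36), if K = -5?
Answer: -1371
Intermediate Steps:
X = -75 (X = (5*(-5))*3 = -25*3 = -75)
X + 36*(-36) = -75 + 36*(-36) = -75 - 1296 = -1371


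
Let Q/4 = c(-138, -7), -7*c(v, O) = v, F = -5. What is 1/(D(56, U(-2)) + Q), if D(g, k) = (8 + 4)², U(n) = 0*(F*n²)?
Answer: 7/1560 ≈ 0.0044872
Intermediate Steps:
U(n) = 0 (U(n) = 0*(-5*n²) = 0)
c(v, O) = -v/7
Q = 552/7 (Q = 4*(-⅐*(-138)) = 4*(138/7) = 552/7 ≈ 78.857)
D(g, k) = 144 (D(g, k) = 12² = 144)
1/(D(56, U(-2)) + Q) = 1/(144 + 552/7) = 1/(1560/7) = 7/1560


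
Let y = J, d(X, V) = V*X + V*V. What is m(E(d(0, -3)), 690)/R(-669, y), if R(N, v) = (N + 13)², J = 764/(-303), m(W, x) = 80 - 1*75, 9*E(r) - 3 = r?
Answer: 5/430336 ≈ 1.1619e-5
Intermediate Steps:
d(X, V) = V² + V*X (d(X, V) = V*X + V² = V² + V*X)
E(r) = ⅓ + r/9
m(W, x) = 5 (m(W, x) = 80 - 75 = 5)
J = -764/303 (J = 764*(-1/303) = -764/303 ≈ -2.5215)
y = -764/303 ≈ -2.5215
R(N, v) = (13 + N)²
m(E(d(0, -3)), 690)/R(-669, y) = 5/((13 - 669)²) = 5/((-656)²) = 5/430336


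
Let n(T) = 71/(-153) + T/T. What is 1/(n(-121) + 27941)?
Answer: 153/4275055 ≈ 3.5789e-5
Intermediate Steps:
n(T) = 82/153 (n(T) = 71*(-1/153) + 1 = -71/153 + 1 = 82/153)
1/(n(-121) + 27941) = 1/(82/153 + 27941) = 1/(4275055/153) = 153/4275055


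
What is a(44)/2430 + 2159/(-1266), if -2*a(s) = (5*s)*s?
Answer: -379127/102546 ≈ -3.6971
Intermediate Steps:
a(s) = -5*s²/2 (a(s) = -5*s*s/2 = -5*s²/2)
a(44)/2430 + 2159/(-1266) = -5/2*44²/2430 + 2159/(-1266) = -5/2*1936*(1/2430) + 2159*(-1/1266) = -4840*1/2430 - 2159/1266 = -484/243 - 2159/1266 = -379127/102546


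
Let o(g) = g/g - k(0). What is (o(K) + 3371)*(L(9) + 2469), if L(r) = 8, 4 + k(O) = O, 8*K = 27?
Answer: 8362352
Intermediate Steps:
K = 27/8 (K = (⅛)*27 = 27/8 ≈ 3.3750)
k(O) = -4 + O
o(g) = 5 (o(g) = g/g - (-4 + 0) = 1 - 1*(-4) = 1 + 4 = 5)
(o(K) + 3371)*(L(9) + 2469) = (5 + 3371)*(8 + 2469) = 3376*2477 = 8362352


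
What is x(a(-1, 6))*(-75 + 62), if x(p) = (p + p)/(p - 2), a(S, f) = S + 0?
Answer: -26/3 ≈ -8.6667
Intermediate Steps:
a(S, f) = S
x(p) = 2*p/(-2 + p) (x(p) = (2*p)/(-2 + p) = 2*p/(-2 + p))
x(a(-1, 6))*(-75 + 62) = (2*(-1)/(-2 - 1))*(-75 + 62) = (2*(-1)/(-3))*(-13) = (2*(-1)*(-⅓))*(-13) = (⅔)*(-13) = -26/3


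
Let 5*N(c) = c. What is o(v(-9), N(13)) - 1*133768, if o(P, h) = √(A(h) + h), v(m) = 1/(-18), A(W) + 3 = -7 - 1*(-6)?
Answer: -133768 + I*√35/5 ≈ -1.3377e+5 + 1.1832*I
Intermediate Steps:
A(W) = -4 (A(W) = -3 + (-7 - 1*(-6)) = -3 + (-7 + 6) = -3 - 1 = -4)
v(m) = -1/18
N(c) = c/5
o(P, h) = √(-4 + h)
o(v(-9), N(13)) - 1*133768 = √(-4 + (⅕)*13) - 1*133768 = √(-4 + 13/5) - 133768 = √(-7/5) - 133768 = I*√35/5 - 133768 = -133768 + I*√35/5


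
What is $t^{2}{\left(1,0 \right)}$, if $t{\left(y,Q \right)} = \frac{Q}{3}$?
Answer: $0$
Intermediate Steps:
$t{\left(y,Q \right)} = \frac{Q}{3}$ ($t{\left(y,Q \right)} = Q \frac{1}{3} = \frac{Q}{3}$)
$t^{2}{\left(1,0 \right)} = \left(\frac{1}{3} \cdot 0\right)^{2} = 0^{2} = 0$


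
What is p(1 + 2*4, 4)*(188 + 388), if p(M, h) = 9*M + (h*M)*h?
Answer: 129600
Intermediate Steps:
p(M, h) = 9*M + M*h² (p(M, h) = 9*M + (M*h)*h = 9*M + M*h²)
p(1 + 2*4, 4)*(188 + 388) = ((1 + 2*4)*(9 + 4²))*(188 + 388) = ((1 + 8)*(9 + 16))*576 = (9*25)*576 = 225*576 = 129600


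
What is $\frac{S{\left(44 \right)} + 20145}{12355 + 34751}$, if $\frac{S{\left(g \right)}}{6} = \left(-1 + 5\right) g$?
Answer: $\frac{7067}{15702} \approx 0.45007$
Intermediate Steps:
$S{\left(g \right)} = 24 g$ ($S{\left(g \right)} = 6 \left(-1 + 5\right) g = 6 \cdot 4 g = 24 g$)
$\frac{S{\left(44 \right)} + 20145}{12355 + 34751} = \frac{24 \cdot 44 + 20145}{12355 + 34751} = \frac{1056 + 20145}{47106} = 21201 \cdot \frac{1}{47106} = \frac{7067}{15702}$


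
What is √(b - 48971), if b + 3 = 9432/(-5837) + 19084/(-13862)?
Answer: 2*I*√20040257942641254682/40456247 ≈ 221.31*I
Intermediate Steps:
b = -242438587/40456247 (b = -3 + (9432/(-5837) + 19084/(-13862)) = -3 + (9432*(-1/5837) + 19084*(-1/13862)) = -3 + (-9432/5837 - 9542/6931) = -3 - 121069846/40456247 = -242438587/40456247 ≈ -5.9926)
√(b - 48971) = √(-242438587/40456247 - 48971) = √(-1981425310424/40456247) = 2*I*√20040257942641254682/40456247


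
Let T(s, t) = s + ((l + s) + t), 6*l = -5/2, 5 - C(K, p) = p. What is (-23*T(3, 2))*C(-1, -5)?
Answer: -10465/6 ≈ -1744.2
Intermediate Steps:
C(K, p) = 5 - p
l = -5/12 (l = (-5/2)/6 = (-5*½)/6 = (⅙)*(-5/2) = -5/12 ≈ -0.41667)
T(s, t) = -5/12 + t + 2*s (T(s, t) = s + ((-5/12 + s) + t) = s + (-5/12 + s + t) = -5/12 + t + 2*s)
(-23*T(3, 2))*C(-1, -5) = (-23*(-5/12 + 2 + 2*3))*(5 - 1*(-5)) = (-23*(-5/12 + 2 + 6))*(5 + 5) = -23*91/12*10 = -2093/12*10 = -10465/6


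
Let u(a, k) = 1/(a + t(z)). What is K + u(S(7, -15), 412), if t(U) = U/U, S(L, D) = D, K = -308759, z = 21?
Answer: -4322627/14 ≈ -3.0876e+5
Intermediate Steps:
t(U) = 1
u(a, k) = 1/(1 + a) (u(a, k) = 1/(a + 1) = 1/(1 + a))
K + u(S(7, -15), 412) = -308759 + 1/(1 - 15) = -308759 + 1/(-14) = -308759 - 1/14 = -4322627/14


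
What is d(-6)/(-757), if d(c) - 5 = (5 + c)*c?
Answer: -11/757 ≈ -0.014531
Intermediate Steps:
d(c) = 5 + c*(5 + c) (d(c) = 5 + (5 + c)*c = 5 + c*(5 + c))
d(-6)/(-757) = (5 + (-6)**2 + 5*(-6))/(-757) = (5 + 36 - 30)*(-1/757) = 11*(-1/757) = -11/757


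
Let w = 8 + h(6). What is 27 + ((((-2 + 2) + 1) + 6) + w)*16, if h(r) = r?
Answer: 363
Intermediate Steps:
w = 14 (w = 8 + 6 = 14)
27 + ((((-2 + 2) + 1) + 6) + w)*16 = 27 + ((((-2 + 2) + 1) + 6) + 14)*16 = 27 + (((0 + 1) + 6) + 14)*16 = 27 + ((1 + 6) + 14)*16 = 27 + (7 + 14)*16 = 27 + 21*16 = 27 + 336 = 363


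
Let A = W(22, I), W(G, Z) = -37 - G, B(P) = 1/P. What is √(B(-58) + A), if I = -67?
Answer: I*√198534/58 ≈ 7.6823*I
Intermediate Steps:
A = -59 (A = -37 - 1*22 = -37 - 22 = -59)
√(B(-58) + A) = √(1/(-58) - 59) = √(-1/58 - 59) = √(-3423/58) = I*√198534/58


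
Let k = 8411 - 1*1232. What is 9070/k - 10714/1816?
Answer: -30222343/6518532 ≈ -4.6364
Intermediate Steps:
k = 7179 (k = 8411 - 1232 = 7179)
9070/k - 10714/1816 = 9070/7179 - 10714/1816 = 9070*(1/7179) - 10714*1/1816 = 9070/7179 - 5357/908 = -30222343/6518532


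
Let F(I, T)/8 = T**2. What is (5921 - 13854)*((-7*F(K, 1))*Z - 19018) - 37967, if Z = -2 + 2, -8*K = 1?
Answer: 150831827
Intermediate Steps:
K = -1/8 (K = -1/8*1 = -1/8 ≈ -0.12500)
Z = 0
F(I, T) = 8*T**2
(5921 - 13854)*((-7*F(K, 1))*Z - 19018) - 37967 = (5921 - 13854)*(-56*1**2*0 - 19018) - 37967 = -7933*(-56*0 - 19018) - 37967 = -7933*(0 - 19018) - 37967 = -7933*(-19018) - 37967 = 150869794 - 37967 = 150831827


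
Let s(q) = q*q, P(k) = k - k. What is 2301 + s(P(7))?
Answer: 2301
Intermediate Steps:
P(k) = 0
s(q) = q²
2301 + s(P(7)) = 2301 + 0² = 2301 + 0 = 2301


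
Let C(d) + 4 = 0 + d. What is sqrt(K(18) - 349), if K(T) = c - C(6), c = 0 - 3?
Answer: I*sqrt(354) ≈ 18.815*I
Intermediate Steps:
c = -3
C(d) = -4 + d (C(d) = -4 + (0 + d) = -4 + d)
K(T) = -5 (K(T) = -3 - (-4 + 6) = -3 - 1*2 = -3 - 2 = -5)
sqrt(K(18) - 349) = sqrt(-5 - 349) = sqrt(-354) = I*sqrt(354)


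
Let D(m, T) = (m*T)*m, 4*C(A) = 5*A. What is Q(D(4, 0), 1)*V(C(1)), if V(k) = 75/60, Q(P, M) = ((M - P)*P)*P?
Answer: 0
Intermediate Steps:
C(A) = 5*A/4 (C(A) = (5*A)/4 = 5*A/4)
D(m, T) = T*m² (D(m, T) = (T*m)*m = T*m²)
Q(P, M) = P²*(M - P) (Q(P, M) = (P*(M - P))*P = P²*(M - P))
V(k) = 5/4 (V(k) = 75*(1/60) = 5/4)
Q(D(4, 0), 1)*V(C(1)) = ((0*4²)²*(1 - 0*4²))*(5/4) = ((0*16)²*(1 - 0*16))*(5/4) = (0²*(1 - 1*0))*(5/4) = (0*(1 + 0))*(5/4) = (0*1)*(5/4) = 0*(5/4) = 0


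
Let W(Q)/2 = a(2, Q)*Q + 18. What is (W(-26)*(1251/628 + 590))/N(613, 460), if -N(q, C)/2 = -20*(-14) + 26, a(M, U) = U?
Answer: -129004537/96084 ≈ -1342.6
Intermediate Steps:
W(Q) = 36 + 2*Q² (W(Q) = 2*(Q*Q + 18) = 2*(Q² + 18) = 2*(18 + Q²) = 36 + 2*Q²)
N(q, C) = -612 (N(q, C) = -2*(-20*(-14) + 26) = -2*(280 + 26) = -2*306 = -612)
(W(-26)*(1251/628 + 590))/N(613, 460) = ((36 + 2*(-26)²)*(1251/628 + 590))/(-612) = ((36 + 2*676)*(1251*(1/628) + 590))*(-1/612) = ((36 + 1352)*(1251/628 + 590))*(-1/612) = (1388*(371771/628))*(-1/612) = (129004537/157)*(-1/612) = -129004537/96084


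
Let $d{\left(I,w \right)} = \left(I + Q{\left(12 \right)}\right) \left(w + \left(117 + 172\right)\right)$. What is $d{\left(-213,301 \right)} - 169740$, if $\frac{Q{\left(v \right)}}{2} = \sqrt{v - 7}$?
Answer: $-295410 + 1180 \sqrt{5} \approx -2.9277 \cdot 10^{5}$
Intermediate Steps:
$Q{\left(v \right)} = 2 \sqrt{-7 + v}$ ($Q{\left(v \right)} = 2 \sqrt{v - 7} = 2 \sqrt{-7 + v}$)
$d{\left(I,w \right)} = \left(289 + w\right) \left(I + 2 \sqrt{5}\right)$ ($d{\left(I,w \right)} = \left(I + 2 \sqrt{-7 + 12}\right) \left(w + \left(117 + 172\right)\right) = \left(I + 2 \sqrt{5}\right) \left(w + 289\right) = \left(I + 2 \sqrt{5}\right) \left(289 + w\right) = \left(289 + w\right) \left(I + 2 \sqrt{5}\right)$)
$d{\left(-213,301 \right)} - 169740 = \left(289 \left(-213\right) + 578 \sqrt{5} - 64113 + 2 \cdot 301 \sqrt{5}\right) - 169740 = \left(-61557 + 578 \sqrt{5} - 64113 + 602 \sqrt{5}\right) - 169740 = \left(-125670 + 1180 \sqrt{5}\right) - 169740 = -295410 + 1180 \sqrt{5}$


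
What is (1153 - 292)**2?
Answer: 741321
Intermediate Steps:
(1153 - 292)**2 = 861**2 = 741321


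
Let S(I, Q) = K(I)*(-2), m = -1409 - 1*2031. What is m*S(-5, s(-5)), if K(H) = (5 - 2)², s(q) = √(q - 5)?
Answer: 61920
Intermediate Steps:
m = -3440 (m = -1409 - 2031 = -3440)
s(q) = √(-5 + q)
K(H) = 9 (K(H) = 3² = 9)
S(I, Q) = -18 (S(I, Q) = 9*(-2) = -18)
m*S(-5, s(-5)) = -3440*(-18) = 61920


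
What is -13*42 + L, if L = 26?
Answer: -520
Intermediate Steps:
-13*42 + L = -13*42 + 26 = -546 + 26 = -520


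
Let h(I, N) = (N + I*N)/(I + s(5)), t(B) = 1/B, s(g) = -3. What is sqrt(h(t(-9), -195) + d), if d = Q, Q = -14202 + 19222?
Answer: sqrt(248710)/7 ≈ 71.244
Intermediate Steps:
Q = 5020
d = 5020
t(B) = 1/B
h(I, N) = (N + I*N)/(-3 + I) (h(I, N) = (N + I*N)/(I - 3) = (N + I*N)/(-3 + I))
sqrt(h(t(-9), -195) + d) = sqrt(-195*(1 + 1/(-9))/(-3 + 1/(-9)) + 5020) = sqrt(-195*(1 - 1/9)/(-3 - 1/9) + 5020) = sqrt(-195*8/9/(-28/9) + 5020) = sqrt(-195*(-9/28)*8/9 + 5020) = sqrt(390/7 + 5020) = sqrt(35530/7) = sqrt(248710)/7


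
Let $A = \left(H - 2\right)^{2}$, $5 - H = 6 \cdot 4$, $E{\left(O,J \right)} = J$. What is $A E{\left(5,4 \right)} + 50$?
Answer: $1814$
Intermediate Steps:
$H = -19$ ($H = 5 - 6 \cdot 4 = 5 - 24 = -19$)
$A = 441$ ($A = \left(-19 - 2\right)^{2} = \left(-21\right)^{2} = 441$)
$A E{\left(5,4 \right)} + 50 = 441 \cdot 4 + 50 = 1764 + 50 = 1814$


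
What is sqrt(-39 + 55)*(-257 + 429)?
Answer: 688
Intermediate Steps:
sqrt(-39 + 55)*(-257 + 429) = sqrt(16)*172 = 4*172 = 688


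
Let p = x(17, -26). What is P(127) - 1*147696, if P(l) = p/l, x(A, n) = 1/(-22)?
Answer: -412662625/2794 ≈ -1.4770e+5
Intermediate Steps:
x(A, n) = -1/22
p = -1/22 ≈ -0.045455
P(l) = -1/(22*l)
P(127) - 1*147696 = -1/22/127 - 1*147696 = -1/22*1/127 - 147696 = -1/2794 - 147696 = -412662625/2794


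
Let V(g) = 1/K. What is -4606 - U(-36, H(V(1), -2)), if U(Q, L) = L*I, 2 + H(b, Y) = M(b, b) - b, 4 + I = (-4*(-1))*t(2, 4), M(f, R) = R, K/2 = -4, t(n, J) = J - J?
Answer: -4614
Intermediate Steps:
t(n, J) = 0
K = -8 (K = 2*(-4) = -8)
I = -4 (I = -4 - 4*(-1)*0 = -4 + 4*0 = -4 + 0 = -4)
V(g) = -⅛ (V(g) = 1/(-8) = -⅛)
H(b, Y) = -2 (H(b, Y) = -2 + (b - b) = -2 + 0 = -2)
U(Q, L) = -4*L (U(Q, L) = L*(-4) = -4*L)
-4606 - U(-36, H(V(1), -2)) = -4606 - (-4)*(-2) = -4606 - 1*8 = -4606 - 8 = -4614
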